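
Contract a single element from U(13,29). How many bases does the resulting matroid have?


Contracting e from U(13,29) gives U(12,28).
Bases of U(12,28) = (28 choose 12) = 30421755.

30421755


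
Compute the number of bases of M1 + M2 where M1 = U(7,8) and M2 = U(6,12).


Bases of a direct sum M1 + M2: |B| = |B(M1)| * |B(M2)|.
|B(U(7,8))| = C(8,7) = 8.
|B(U(6,12))| = C(12,6) = 924.
Total bases = 8 * 924 = 7392.

7392


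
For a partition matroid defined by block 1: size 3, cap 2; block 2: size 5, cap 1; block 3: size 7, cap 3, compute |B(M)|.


A basis picks exactly ci elements from block i.
Number of bases = product of C(|Si|, ci).
= C(3,2) * C(5,1) * C(7,3)
= 3 * 5 * 35
= 525.

525


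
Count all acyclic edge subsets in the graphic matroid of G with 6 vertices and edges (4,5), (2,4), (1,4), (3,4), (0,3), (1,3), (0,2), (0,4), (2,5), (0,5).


An independent set in a graphic matroid is an acyclic edge subset.
G has 6 vertices and 10 edges.
Enumerate all 2^10 = 1024 subsets, checking for acyclicity.
Total independent sets = 436.

436


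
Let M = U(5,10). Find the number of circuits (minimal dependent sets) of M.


In U(5,10), circuits are the (6)-element subsets.
Any set of 6 elements is dependent, and removing any one element gives
an independent set of size 5, so it is a minimal dependent set.
Number of circuits = (10 choose 6) = 210.

210


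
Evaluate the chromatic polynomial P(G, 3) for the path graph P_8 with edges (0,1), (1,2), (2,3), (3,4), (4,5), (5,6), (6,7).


P(P_8, k) = k * (k-1)^(7).
P(3) = 3 * 2^7 = 3 * 128 = 384.

384


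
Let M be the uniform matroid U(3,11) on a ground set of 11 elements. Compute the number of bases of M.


Bases of U(3,11) are all 3-element subsets of the 11-element ground set.
Number of bases = C(11,3).
(11 choose 3) = 165.

165


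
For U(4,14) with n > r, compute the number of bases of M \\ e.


Deleting e from U(4,14) gives U(4,13) since n > r.
Bases of U(4,13) = C(13,4) = (13 * 12 * 11 * 10) / (1 * 2 * 3 * 4) = 715.

715


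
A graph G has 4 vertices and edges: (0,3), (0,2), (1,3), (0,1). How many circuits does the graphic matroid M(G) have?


A circuit in a graphic matroid = edge set of a simple cycle.
G has 4 vertices and 4 edges.
Enumerating all minimal edge subsets forming cycles...
Total circuits found: 1.

1


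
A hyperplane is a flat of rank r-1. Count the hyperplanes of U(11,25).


Hyperplanes of U(11,25) are flats of rank 10.
In a uniform matroid, these are exactly the (10)-element subsets.
Count = C(25,10) = 3268760.

3268760


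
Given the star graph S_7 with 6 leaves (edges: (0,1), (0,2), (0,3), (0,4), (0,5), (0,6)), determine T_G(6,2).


A star on 7 vertices is a tree with 6 edges.
T(x,y) = x^(6) for any tree.
T(6,2) = 6^6 = 46656.

46656


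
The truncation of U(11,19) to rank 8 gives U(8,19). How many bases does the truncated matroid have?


Truncating U(11,19) to rank 8 gives U(8,19).
Bases of U(8,19) are all 8-element subsets of 19 elements.
Number of bases = C(19,8) = 19! / (8! * 11!) = 75582.

75582


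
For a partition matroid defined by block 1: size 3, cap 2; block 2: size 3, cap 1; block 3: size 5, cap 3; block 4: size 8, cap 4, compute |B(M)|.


A basis picks exactly ci elements from block i.
Number of bases = product of C(|Si|, ci).
= C(3,2) * C(3,1) * C(5,3) * C(8,4)
= 3 * 3 * 10 * 70
= 6300.

6300


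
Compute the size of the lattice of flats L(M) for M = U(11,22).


Flats of U(11,22): every subset of size < 11 is a flat, plus E itself.
Count = (22 choose 0) + (22 choose 1) + (22 choose 2) + (22 choose 3) + (22 choose 4) + (22 choose 5) + (22 choose 6) + (22 choose 7) + (22 choose 8) + (22 choose 9) + (22 choose 10) + 1
     = 1 + 22 + 231 + 1540 + 7315 + 26334 + 74613 + 170544 + 319770 + 497420 + 646646 + 1
     = 1744437.

1744437


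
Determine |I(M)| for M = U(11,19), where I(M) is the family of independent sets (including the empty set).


Independent sets of U(11,19) are all subsets of size <= 11.
Count = C(19,0) + C(19,1) + C(19,2) + C(19,3) + C(19,4) + C(19,5) + C(19,6) + C(19,7) + C(19,8) + C(19,9) + C(19,10) + C(19,11)
     = 1 + 19 + 171 + 969 + 3876 + 11628 + 27132 + 50388 + 75582 + 92378 + 92378 + 75582
     = 430104.

430104


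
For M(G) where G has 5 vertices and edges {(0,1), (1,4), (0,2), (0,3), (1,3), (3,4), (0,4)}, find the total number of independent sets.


An independent set in a graphic matroid is an acyclic edge subset.
G has 5 vertices and 7 edges.
Enumerate all 2^7 = 128 subsets, checking for acyclicity.
Total independent sets = 76.

76


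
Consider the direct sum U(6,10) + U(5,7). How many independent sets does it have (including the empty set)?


For a direct sum, |I(M1+M2)| = |I(M1)| * |I(M2)|.
|I(U(6,10))| = sum C(10,k) for k=0..6 = 848.
|I(U(5,7))| = sum C(7,k) for k=0..5 = 120.
Total = 848 * 120 = 101760.

101760


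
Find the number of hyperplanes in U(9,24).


Hyperplanes of U(9,24) are flats of rank 8.
In a uniform matroid, these are exactly the (8)-element subsets.
Count = C(24,8) = 24! / (8! * 16!) = 735471.

735471


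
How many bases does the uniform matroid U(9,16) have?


Bases of U(9,16) are all 9-element subsets of the 16-element ground set.
Number of bases = C(16,9).
C(16,9) = 11440.

11440


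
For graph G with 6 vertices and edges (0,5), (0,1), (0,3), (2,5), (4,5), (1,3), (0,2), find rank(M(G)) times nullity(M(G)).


r(M) = |V| - c = 6 - 1 = 5.
nullity = |E| - r(M) = 7 - 5 = 2.
Product = 5 * 2 = 10.

10


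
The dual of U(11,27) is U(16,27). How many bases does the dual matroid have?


The dual of U(r,n) is U(n-r, n) = U(16,27).
Bases of U(16,27) are all (16)-element subsets.
|B(M*)| = C(27,16) = 13037895.

13037895


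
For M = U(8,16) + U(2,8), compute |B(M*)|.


(M1+M2)* = M1* + M2*.
M1* = U(8,16), bases: C(16,8) = 12870.
M2* = U(6,8), bases: C(8,6) = 28.
|B(M*)| = 12870 * 28 = 360360.

360360


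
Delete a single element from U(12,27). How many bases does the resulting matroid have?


Deleting e from U(12,27) gives U(12,26) since n > r.
Bases of U(12,26) = C(26,12) = 9657700.

9657700


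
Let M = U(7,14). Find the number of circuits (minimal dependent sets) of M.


In U(7,14), circuits are the (8)-element subsets.
Any set of 8 elements is dependent, and removing any one element gives
an independent set of size 7, so it is a minimal dependent set.
Number of circuits = C(14,8) = 3003.

3003


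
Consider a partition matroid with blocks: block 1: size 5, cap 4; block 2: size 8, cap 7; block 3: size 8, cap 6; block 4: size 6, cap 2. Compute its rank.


Rank of a partition matroid = sum of min(|Si|, ci) for each block.
= min(5,4) + min(8,7) + min(8,6) + min(6,2)
= 4 + 7 + 6 + 2
= 19.

19


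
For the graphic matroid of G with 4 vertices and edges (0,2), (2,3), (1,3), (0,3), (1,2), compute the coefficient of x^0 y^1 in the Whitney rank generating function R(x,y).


R(x,y) = sum over A in 2^E of x^(r(E)-r(A)) * y^(|A|-r(A)).
G has 4 vertices, 5 edges. r(E) = 3.
Enumerate all 2^5 = 32 subsets.
Count subsets with r(E)-r(A)=0 and |A|-r(A)=1: 5.

5


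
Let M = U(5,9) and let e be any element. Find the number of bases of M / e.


Contracting e from U(5,9) gives U(4,8).
Bases of U(4,8) = C(8,4) = 8! / (4! * 4!) = 70.

70


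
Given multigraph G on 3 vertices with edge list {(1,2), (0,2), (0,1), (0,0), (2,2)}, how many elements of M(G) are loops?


In a graphic matroid, a loop is a self-loop edge (u,u) with rank 0.
Examining all 5 edges for self-loops...
Self-loops found: (0,0), (2,2)
Number of loops = 2.

2


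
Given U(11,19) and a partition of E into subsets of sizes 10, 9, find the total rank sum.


r(Ai) = min(|Ai|, 11) for each part.
Sum = min(10,11) + min(9,11)
    = 10 + 9
    = 19.

19


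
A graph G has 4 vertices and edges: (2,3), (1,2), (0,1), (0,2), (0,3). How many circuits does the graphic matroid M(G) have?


A circuit in a graphic matroid = edge set of a simple cycle.
G has 4 vertices and 5 edges.
Enumerating all minimal edge subsets forming cycles...
Total circuits found: 3.

3


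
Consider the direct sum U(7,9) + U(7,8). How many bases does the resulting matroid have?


Bases of a direct sum M1 + M2: |B| = |B(M1)| * |B(M2)|.
|B(U(7,9))| = C(9,7) = 36.
|B(U(7,8))| = C(8,7) = 8.
Total bases = 36 * 8 = 288.

288


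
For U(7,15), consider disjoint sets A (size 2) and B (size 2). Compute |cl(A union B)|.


|A union B| = 2 + 2 = 4 (disjoint).
In U(7,15), cl(S) = S if |S| < 7, else cl(S) = E.
Since 4 < 7, cl(A union B) = A union B.
|cl(A union B)| = 4.

4


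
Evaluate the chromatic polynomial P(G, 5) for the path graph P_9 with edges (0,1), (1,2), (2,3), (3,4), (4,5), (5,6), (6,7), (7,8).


P(P_9, k) = k * (k-1)^(8).
P(5) = 5 * 4^8 = 5 * 65536 = 327680.

327680


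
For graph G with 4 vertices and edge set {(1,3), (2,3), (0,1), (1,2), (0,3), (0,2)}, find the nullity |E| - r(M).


Cycle rank (nullity) = |E| - r(M) = |E| - (|V| - c).
|E| = 6, |V| = 4, c = 1.
Nullity = 6 - (4 - 1) = 6 - 3 = 3.

3


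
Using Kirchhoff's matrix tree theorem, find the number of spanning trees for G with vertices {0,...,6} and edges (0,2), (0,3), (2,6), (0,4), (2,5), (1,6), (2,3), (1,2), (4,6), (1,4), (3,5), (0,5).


By Kirchhoff's matrix tree theorem, the number of spanning trees equals
the determinant of any cofactor of the Laplacian matrix L.
G has 7 vertices and 12 edges.
Computing the (6 x 6) cofactor determinant gives 320.

320


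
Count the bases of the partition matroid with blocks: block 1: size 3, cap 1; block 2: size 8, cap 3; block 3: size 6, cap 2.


A basis picks exactly ci elements from block i.
Number of bases = product of C(|Si|, ci).
= C(3,1) * C(8,3) * C(6,2)
= 3 * 56 * 15
= 2520.

2520


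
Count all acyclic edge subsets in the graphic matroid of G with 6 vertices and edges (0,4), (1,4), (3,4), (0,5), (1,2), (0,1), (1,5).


An independent set in a graphic matroid is an acyclic edge subset.
G has 6 vertices and 7 edges.
Enumerate all 2^7 = 128 subsets, checking for acyclicity.
Total independent sets = 96.

96


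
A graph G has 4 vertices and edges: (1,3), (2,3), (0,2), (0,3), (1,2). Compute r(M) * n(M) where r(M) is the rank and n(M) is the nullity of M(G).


r(M) = |V| - c = 4 - 1 = 3.
nullity = |E| - r(M) = 5 - 3 = 2.
Product = 3 * 2 = 6.

6


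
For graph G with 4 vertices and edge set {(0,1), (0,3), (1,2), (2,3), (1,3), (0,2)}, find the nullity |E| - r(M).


Cycle rank (nullity) = |E| - r(M) = |E| - (|V| - c).
|E| = 6, |V| = 4, c = 1.
Nullity = 6 - (4 - 1) = 6 - 3 = 3.

3


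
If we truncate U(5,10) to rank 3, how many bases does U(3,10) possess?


Truncating U(5,10) to rank 3 gives U(3,10).
Bases of U(3,10) are all 3-element subsets of 10 elements.
Number of bases = (10 choose 3) = 120.

120


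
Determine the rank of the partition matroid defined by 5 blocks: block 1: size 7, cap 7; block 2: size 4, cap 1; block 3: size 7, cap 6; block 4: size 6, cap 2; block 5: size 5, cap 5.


Rank of a partition matroid = sum of min(|Si|, ci) for each block.
= min(7,7) + min(4,1) + min(7,6) + min(6,2) + min(5,5)
= 7 + 1 + 6 + 2 + 5
= 21.

21


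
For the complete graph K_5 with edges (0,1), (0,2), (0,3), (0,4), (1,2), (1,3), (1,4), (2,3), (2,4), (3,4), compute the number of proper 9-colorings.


P(K_5, k) = k(k-1)(k-2)...(k-4).
P(9) = (9) * (8) * (7) * (6) * (5) = 15120.

15120


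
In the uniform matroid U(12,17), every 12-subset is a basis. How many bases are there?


Bases of U(12,17) are all 12-element subsets of the 17-element ground set.
Number of bases = C(17,12).
C(17,12) = 6188.

6188


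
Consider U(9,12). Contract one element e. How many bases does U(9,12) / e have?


Contracting e from U(9,12) gives U(8,11).
Bases of U(8,11) = C(11,8) = 165.

165


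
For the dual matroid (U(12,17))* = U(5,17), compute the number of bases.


The dual of U(r,n) is U(n-r, n) = U(5,17).
Bases of U(5,17) are all (5)-element subsets.
|B(M*)| = (17 choose 5) = 6188.

6188


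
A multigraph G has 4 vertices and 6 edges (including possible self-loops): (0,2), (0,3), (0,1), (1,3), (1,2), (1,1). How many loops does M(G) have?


In a graphic matroid, a loop is a self-loop edge (u,u) with rank 0.
Examining all 6 edges for self-loops...
Self-loops found: (1,1)
Number of loops = 1.

1


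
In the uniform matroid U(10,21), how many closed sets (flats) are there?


Flats of U(10,21): every subset of size < 10 is a flat, plus E itself.
Count = C(21,0) + C(21,1) + C(21,2) + C(21,3) + C(21,4) + C(21,5) + C(21,6) + C(21,7) + C(21,8) + C(21,9) + 1
     = 1 + 21 + 210 + 1330 + 5985 + 20349 + 54264 + 116280 + 203490 + 293930 + 1
     = 695861.

695861


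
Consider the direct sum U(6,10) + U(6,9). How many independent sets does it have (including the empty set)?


For a direct sum, |I(M1+M2)| = |I(M1)| * |I(M2)|.
|I(U(6,10))| = sum C(10,k) for k=0..6 = 848.
|I(U(6,9))| = sum C(9,k) for k=0..6 = 466.
Total = 848 * 466 = 395168.

395168


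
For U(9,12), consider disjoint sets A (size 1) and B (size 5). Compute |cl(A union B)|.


|A union B| = 1 + 5 = 6 (disjoint).
In U(9,12), cl(S) = S if |S| < 9, else cl(S) = E.
Since 6 < 9, cl(A union B) = A union B.
|cl(A union B)| = 6.

6


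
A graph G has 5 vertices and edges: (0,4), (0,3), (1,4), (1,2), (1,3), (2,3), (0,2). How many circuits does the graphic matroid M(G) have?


A circuit in a graphic matroid = edge set of a simple cycle.
G has 5 vertices and 7 edges.
Enumerating all minimal edge subsets forming cycles...
Total circuits found: 7.

7


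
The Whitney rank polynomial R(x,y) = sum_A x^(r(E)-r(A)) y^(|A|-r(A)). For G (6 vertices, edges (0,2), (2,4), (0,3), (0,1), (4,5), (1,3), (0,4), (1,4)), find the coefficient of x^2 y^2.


R(x,y) = sum over A in 2^E of x^(r(E)-r(A)) * y^(|A|-r(A)).
G has 6 vertices, 8 edges. r(E) = 5.
Enumerate all 2^8 = 256 subsets.
Count subsets with r(E)-r(A)=2 and |A|-r(A)=2: 2.

2


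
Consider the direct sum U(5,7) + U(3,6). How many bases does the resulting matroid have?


Bases of a direct sum M1 + M2: |B| = |B(M1)| * |B(M2)|.
|B(U(5,7))| = C(7,5) = 21.
|B(U(3,6))| = C(6,3) = 20.
Total bases = 21 * 20 = 420.

420


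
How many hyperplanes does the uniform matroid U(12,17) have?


Hyperplanes of U(12,17) are flats of rank 11.
In a uniform matroid, these are exactly the (11)-element subsets.
Count = C(17,11) = 17! / (11! * 6!) = 12376.

12376


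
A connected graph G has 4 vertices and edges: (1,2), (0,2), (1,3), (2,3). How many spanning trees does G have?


By Kirchhoff's matrix tree theorem, the number of spanning trees equals
the determinant of any cofactor of the Laplacian matrix L.
G has 4 vertices and 4 edges.
Computing the (3 x 3) cofactor determinant gives 3.

3


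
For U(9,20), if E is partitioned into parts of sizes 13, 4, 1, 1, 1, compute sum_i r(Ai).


r(Ai) = min(|Ai|, 9) for each part.
Sum = min(13,9) + min(4,9) + min(1,9) + min(1,9) + min(1,9)
    = 9 + 4 + 1 + 1 + 1
    = 16.

16


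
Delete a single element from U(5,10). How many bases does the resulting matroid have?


Deleting e from U(5,10) gives U(5,9) since n > r.
Bases of U(5,9) = C(9,5) = 9! / (5! * 4!) = 126.

126


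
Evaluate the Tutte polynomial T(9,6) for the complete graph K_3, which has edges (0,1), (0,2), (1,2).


T(K_3; x,y) = x^2 + x + y.
T(9,6) = 81 + 9 + 6 = 96.

96


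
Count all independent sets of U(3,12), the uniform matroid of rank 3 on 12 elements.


Independent sets of U(3,12) are all subsets of size <= 3.
Count = C(12,0) + C(12,1) + C(12,2) + C(12,3)
     = 1 + 12 + 66 + 220
     = 299.

299


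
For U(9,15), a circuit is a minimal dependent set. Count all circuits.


In U(9,15), circuits are the (10)-element subsets.
Any set of 10 elements is dependent, and removing any one element gives
an independent set of size 9, so it is a minimal dependent set.
Number of circuits = C(15,10) = 3003.

3003


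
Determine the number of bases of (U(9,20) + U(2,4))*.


(M1+M2)* = M1* + M2*.
M1* = U(11,20), bases: C(20,11) = 167960.
M2* = U(2,4), bases: C(4,2) = 6.
|B(M*)| = 167960 * 6 = 1007760.

1007760


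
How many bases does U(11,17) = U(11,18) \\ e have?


Deleting e from U(11,18) gives U(11,17) since n > r.
Bases of U(11,17) = C(17,11) = 17! / (11! * 6!) = 12376.

12376


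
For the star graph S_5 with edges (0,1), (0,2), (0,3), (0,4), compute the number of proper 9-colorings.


P(tree, k) = k * (k-1)^(4) for any tree on 5 vertices.
P(9) = 9 * 8^4 = 9 * 4096 = 36864.

36864


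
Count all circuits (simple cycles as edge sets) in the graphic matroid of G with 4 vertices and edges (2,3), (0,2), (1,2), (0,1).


A circuit in a graphic matroid = edge set of a simple cycle.
G has 4 vertices and 4 edges.
Enumerating all minimal edge subsets forming cycles...
Total circuits found: 1.

1


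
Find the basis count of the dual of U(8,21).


The dual of U(r,n) is U(n-r, n) = U(13,21).
Bases of U(13,21) are all (13)-element subsets.
|B(M*)| = C(21,13) = 21! / (13! * 8!) = 203490.

203490


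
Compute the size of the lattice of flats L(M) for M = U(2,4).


Flats of U(2,4): every subset of size < 2 is a flat, plus E itself.
Count = C(4,0) + C(4,1) + 1
     = 1 + 4 + 1
     = 6.

6


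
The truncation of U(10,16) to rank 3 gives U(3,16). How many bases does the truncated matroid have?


Truncating U(10,16) to rank 3 gives U(3,16).
Bases of U(3,16) are all 3-element subsets of 16 elements.
Number of bases = C(16,3) = 16! / (3! * 13!) = 560.

560


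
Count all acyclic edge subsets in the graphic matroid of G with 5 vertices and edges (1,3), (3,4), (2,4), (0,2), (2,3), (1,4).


An independent set in a graphic matroid is an acyclic edge subset.
G has 5 vertices and 6 edges.
Enumerate all 2^6 = 64 subsets, checking for acyclicity.
Total independent sets = 48.

48


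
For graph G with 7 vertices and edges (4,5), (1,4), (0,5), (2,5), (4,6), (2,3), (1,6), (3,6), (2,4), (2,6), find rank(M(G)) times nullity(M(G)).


r(M) = |V| - c = 7 - 1 = 6.
nullity = |E| - r(M) = 10 - 6 = 4.
Product = 6 * 4 = 24.

24


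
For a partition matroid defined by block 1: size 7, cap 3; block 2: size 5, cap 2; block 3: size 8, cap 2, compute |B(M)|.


A basis picks exactly ci elements from block i.
Number of bases = product of C(|Si|, ci).
= C(7,3) * C(5,2) * C(8,2)
= 35 * 10 * 28
= 9800.

9800


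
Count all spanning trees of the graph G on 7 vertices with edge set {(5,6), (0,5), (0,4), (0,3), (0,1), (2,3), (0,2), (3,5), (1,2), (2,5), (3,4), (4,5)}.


By Kirchhoff's matrix tree theorem, the number of spanning trees equals
the determinant of any cofactor of the Laplacian matrix L.
G has 7 vertices and 12 edges.
Computing the (6 x 6) cofactor determinant gives 185.

185


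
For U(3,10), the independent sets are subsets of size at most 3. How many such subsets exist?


Independent sets of U(3,10) are all subsets of size <= 3.
Count = (10 choose 0) + (10 choose 1) + (10 choose 2) + (10 choose 3)
     = 1 + 10 + 45 + 120
     = 176.

176


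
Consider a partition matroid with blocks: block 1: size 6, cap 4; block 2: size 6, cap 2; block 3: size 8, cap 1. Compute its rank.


Rank of a partition matroid = sum of min(|Si|, ci) for each block.
= min(6,4) + min(6,2) + min(8,1)
= 4 + 2 + 1
= 7.

7


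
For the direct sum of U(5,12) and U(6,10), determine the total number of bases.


Bases of a direct sum M1 + M2: |B| = |B(M1)| * |B(M2)|.
|B(U(5,12))| = C(12,5) = 792.
|B(U(6,10))| = C(10,6) = 210.
Total bases = 792 * 210 = 166320.

166320


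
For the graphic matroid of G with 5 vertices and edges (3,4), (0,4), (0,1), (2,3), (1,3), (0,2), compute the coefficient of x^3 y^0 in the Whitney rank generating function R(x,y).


R(x,y) = sum over A in 2^E of x^(r(E)-r(A)) * y^(|A|-r(A)).
G has 5 vertices, 6 edges. r(E) = 4.
Enumerate all 2^6 = 64 subsets.
Count subsets with r(E)-r(A)=3 and |A|-r(A)=0: 6.

6


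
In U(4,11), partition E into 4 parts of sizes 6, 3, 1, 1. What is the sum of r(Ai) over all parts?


r(Ai) = min(|Ai|, 4) for each part.
Sum = min(6,4) + min(3,4) + min(1,4) + min(1,4)
    = 4 + 3 + 1 + 1
    = 9.

9


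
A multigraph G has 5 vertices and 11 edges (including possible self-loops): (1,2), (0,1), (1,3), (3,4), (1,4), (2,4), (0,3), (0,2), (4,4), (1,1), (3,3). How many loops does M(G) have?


In a graphic matroid, a loop is a self-loop edge (u,u) with rank 0.
Examining all 11 edges for self-loops...
Self-loops found: (4,4), (1,1), (3,3)
Number of loops = 3.

3


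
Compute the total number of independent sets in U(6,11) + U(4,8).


For a direct sum, |I(M1+M2)| = |I(M1)| * |I(M2)|.
|I(U(6,11))| = sum C(11,k) for k=0..6 = 1486.
|I(U(4,8))| = sum C(8,k) for k=0..4 = 163.
Total = 1486 * 163 = 242218.

242218


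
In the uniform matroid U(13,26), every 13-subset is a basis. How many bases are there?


Bases of U(13,26) are all 13-element subsets of the 26-element ground set.
Number of bases = C(26,13).
(26 choose 13) = 10400600.

10400600


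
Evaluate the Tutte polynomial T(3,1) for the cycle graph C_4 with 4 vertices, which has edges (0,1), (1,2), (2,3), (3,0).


T(C_4; x,y) = x + x^2 + ... + x^(3) + y.
T(3,1) = 3^1 + 3^2 + 3^3 + 1
= 3 + 9 + 27 + 1
= 40.

40


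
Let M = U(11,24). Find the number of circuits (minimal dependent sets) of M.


In U(11,24), circuits are the (12)-element subsets.
Any set of 12 elements is dependent, and removing any one element gives
an independent set of size 11, so it is a minimal dependent set.
Number of circuits = C(24,12) = 24! / (12! * 12!) = 2704156.

2704156


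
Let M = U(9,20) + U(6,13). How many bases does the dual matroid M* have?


(M1+M2)* = M1* + M2*.
M1* = U(11,20), bases: C(20,11) = 167960.
M2* = U(7,13), bases: C(13,7) = 1716.
|B(M*)| = 167960 * 1716 = 288219360.

288219360


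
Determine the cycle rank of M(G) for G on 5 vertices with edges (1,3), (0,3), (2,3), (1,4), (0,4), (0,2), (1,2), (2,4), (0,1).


Cycle rank (nullity) = |E| - r(M) = |E| - (|V| - c).
|E| = 9, |V| = 5, c = 1.
Nullity = 9 - (5 - 1) = 9 - 4 = 5.

5


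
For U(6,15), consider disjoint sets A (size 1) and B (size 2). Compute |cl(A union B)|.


|A union B| = 1 + 2 = 3 (disjoint).
In U(6,15), cl(S) = S if |S| < 6, else cl(S) = E.
Since 3 < 6, cl(A union B) = A union B.
|cl(A union B)| = 3.

3


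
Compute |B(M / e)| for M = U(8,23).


Contracting e from U(8,23) gives U(7,22).
Bases of U(7,22) = C(22,7) = 22! / (7! * 15!) = 170544.

170544


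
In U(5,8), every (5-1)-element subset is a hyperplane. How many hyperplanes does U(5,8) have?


Hyperplanes of U(5,8) are flats of rank 4.
In a uniform matroid, these are exactly the (4)-element subsets.
Count = C(8,4) = (8 * 7 * 6 * 5) / (1 * 2 * 3 * 4) = 70.

70


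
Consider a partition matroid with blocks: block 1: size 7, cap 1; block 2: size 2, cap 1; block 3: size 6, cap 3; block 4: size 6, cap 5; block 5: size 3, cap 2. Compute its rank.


Rank of a partition matroid = sum of min(|Si|, ci) for each block.
= min(7,1) + min(2,1) + min(6,3) + min(6,5) + min(3,2)
= 1 + 1 + 3 + 5 + 2
= 12.

12


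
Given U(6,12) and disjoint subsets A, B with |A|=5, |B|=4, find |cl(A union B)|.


|A union B| = 5 + 4 = 9 (disjoint).
In U(6,12), cl(S) = S if |S| < 6, else cl(S) = E.
Since 9 >= 6, cl(A union B) = E.
|cl(A union B)| = 12.

12


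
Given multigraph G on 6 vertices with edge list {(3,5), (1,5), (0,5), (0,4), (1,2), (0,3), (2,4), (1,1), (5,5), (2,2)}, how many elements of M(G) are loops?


In a graphic matroid, a loop is a self-loop edge (u,u) with rank 0.
Examining all 10 edges for self-loops...
Self-loops found: (1,1), (5,5), (2,2)
Number of loops = 3.

3


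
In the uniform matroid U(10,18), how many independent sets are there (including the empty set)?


Independent sets of U(10,18) are all subsets of size <= 10.
Count = C(18,0) + C(18,1) + C(18,2) + C(18,3) + C(18,4) + C(18,5) + C(18,6) + C(18,7) + C(18,8) + C(18,9) + C(18,10)
     = 1 + 18 + 153 + 816 + 3060 + 8568 + 18564 + 31824 + 43758 + 48620 + 43758
     = 199140.

199140


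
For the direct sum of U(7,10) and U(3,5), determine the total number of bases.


Bases of a direct sum M1 + M2: |B| = |B(M1)| * |B(M2)|.
|B(U(7,10))| = C(10,7) = 120.
|B(U(3,5))| = C(5,3) = 10.
Total bases = 120 * 10 = 1200.

1200


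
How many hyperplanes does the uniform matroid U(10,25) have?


Hyperplanes of U(10,25) are flats of rank 9.
In a uniform matroid, these are exactly the (9)-element subsets.
Count = C(25,9) = 25! / (9! * 16!) = 2042975.

2042975


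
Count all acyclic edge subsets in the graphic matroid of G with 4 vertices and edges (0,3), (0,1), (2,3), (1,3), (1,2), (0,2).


An independent set in a graphic matroid is an acyclic edge subset.
G has 4 vertices and 6 edges.
Enumerate all 2^6 = 64 subsets, checking for acyclicity.
Total independent sets = 38.

38


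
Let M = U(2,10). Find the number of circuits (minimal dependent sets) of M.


In U(2,10), circuits are the (3)-element subsets.
Any set of 3 elements is dependent, and removing any one element gives
an independent set of size 2, so it is a minimal dependent set.
Number of circuits = C(10,3) = (10 * 9 * 8) / (1 * 2 * 3) = 120.

120


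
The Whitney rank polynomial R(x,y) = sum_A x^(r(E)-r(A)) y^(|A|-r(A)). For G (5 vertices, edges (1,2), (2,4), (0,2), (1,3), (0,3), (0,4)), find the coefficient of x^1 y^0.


R(x,y) = sum over A in 2^E of x^(r(E)-r(A)) * y^(|A|-r(A)).
G has 5 vertices, 6 edges. r(E) = 4.
Enumerate all 2^6 = 64 subsets.
Count subsets with r(E)-r(A)=1 and |A|-r(A)=0: 19.

19


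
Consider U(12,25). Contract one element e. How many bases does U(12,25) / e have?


Contracting e from U(12,25) gives U(11,24).
Bases of U(11,24) = C(24,11) = 2496144.

2496144


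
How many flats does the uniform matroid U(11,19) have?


Flats of U(11,19): every subset of size < 11 is a flat, plus E itself.
Count = (19 choose 0) + (19 choose 1) + (19 choose 2) + (19 choose 3) + (19 choose 4) + (19 choose 5) + (19 choose 6) + (19 choose 7) + (19 choose 8) + (19 choose 9) + (19 choose 10) + 1
     = 1 + 19 + 171 + 969 + 3876 + 11628 + 27132 + 50388 + 75582 + 92378 + 92378 + 1
     = 354523.

354523


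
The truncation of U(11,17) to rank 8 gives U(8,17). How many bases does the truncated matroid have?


Truncating U(11,17) to rank 8 gives U(8,17).
Bases of U(8,17) are all 8-element subsets of 17 elements.
Number of bases = C(17,8) = 17! / (8! * 9!) = 24310.

24310


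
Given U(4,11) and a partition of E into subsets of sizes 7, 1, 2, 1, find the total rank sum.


r(Ai) = min(|Ai|, 4) for each part.
Sum = min(7,4) + min(1,4) + min(2,4) + min(1,4)
    = 4 + 1 + 2 + 1
    = 8.

8


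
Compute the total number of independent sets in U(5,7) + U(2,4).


For a direct sum, |I(M1+M2)| = |I(M1)| * |I(M2)|.
|I(U(5,7))| = sum C(7,k) for k=0..5 = 120.
|I(U(2,4))| = sum C(4,k) for k=0..2 = 11.
Total = 120 * 11 = 1320.

1320


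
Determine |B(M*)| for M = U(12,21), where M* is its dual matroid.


The dual of U(r,n) is U(n-r, n) = U(9,21).
Bases of U(9,21) are all (9)-element subsets.
|B(M*)| = C(21,9) = 293930.

293930


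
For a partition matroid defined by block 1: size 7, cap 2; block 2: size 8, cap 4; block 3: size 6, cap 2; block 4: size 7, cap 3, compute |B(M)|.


A basis picks exactly ci elements from block i.
Number of bases = product of C(|Si|, ci).
= C(7,2) * C(8,4) * C(6,2) * C(7,3)
= 21 * 70 * 15 * 35
= 771750.

771750


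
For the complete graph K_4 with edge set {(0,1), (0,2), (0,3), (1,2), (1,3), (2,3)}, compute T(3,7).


T(K_4; x,y) = x^3 + 3x^2 + 4xy + 2x + y^3 + 3y^2 + 2y.
Substituting x=3, y=7:
= 27 + 27 + 84 + 6 + 343 + 147 + 14
= 648.

648


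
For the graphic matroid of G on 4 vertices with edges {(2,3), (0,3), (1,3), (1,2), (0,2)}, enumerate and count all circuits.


A circuit in a graphic matroid = edge set of a simple cycle.
G has 4 vertices and 5 edges.
Enumerating all minimal edge subsets forming cycles...
Total circuits found: 3.

3


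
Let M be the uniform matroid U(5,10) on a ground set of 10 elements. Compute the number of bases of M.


Bases of U(5,10) are all 5-element subsets of the 10-element ground set.
Number of bases = C(10,5).
C(10,5) = 252.

252


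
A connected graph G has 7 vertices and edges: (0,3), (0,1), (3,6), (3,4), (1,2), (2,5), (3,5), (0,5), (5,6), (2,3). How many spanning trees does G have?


By Kirchhoff's matrix tree theorem, the number of spanning trees equals
the determinant of any cofactor of the Laplacian matrix L.
G has 7 vertices and 10 edges.
Computing the (6 x 6) cofactor determinant gives 60.

60


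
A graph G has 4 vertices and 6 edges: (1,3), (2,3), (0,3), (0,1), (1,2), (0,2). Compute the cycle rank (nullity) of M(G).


Cycle rank (nullity) = |E| - r(M) = |E| - (|V| - c).
|E| = 6, |V| = 4, c = 1.
Nullity = 6 - (4 - 1) = 6 - 3 = 3.

3


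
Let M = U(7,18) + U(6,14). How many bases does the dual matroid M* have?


(M1+M2)* = M1* + M2*.
M1* = U(11,18), bases: C(18,11) = 31824.
M2* = U(8,14), bases: C(14,8) = 3003.
|B(M*)| = 31824 * 3003 = 95567472.

95567472


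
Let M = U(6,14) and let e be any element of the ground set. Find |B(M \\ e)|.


Deleting e from U(6,14) gives U(6,13) since n > r.
Bases of U(6,13) = C(13,6) = 13! / (6! * 7!) = 1716.

1716


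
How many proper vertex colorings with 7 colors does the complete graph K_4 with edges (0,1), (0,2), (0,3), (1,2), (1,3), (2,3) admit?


P(K_4, k) = k(k-1)(k-2)...(k-3).
P(7) = (7) * (6) * (5) * (4) = 840.

840


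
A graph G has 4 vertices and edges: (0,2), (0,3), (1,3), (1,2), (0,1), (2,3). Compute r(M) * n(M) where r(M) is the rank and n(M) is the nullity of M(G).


r(M) = |V| - c = 4 - 1 = 3.
nullity = |E| - r(M) = 6 - 3 = 3.
Product = 3 * 3 = 9.

9


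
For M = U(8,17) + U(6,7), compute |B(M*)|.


(M1+M2)* = M1* + M2*.
M1* = U(9,17), bases: C(17,9) = 24310.
M2* = U(1,7), bases: C(7,1) = 7.
|B(M*)| = 24310 * 7 = 170170.

170170


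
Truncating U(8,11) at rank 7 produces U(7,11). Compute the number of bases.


Truncating U(8,11) to rank 7 gives U(7,11).
Bases of U(7,11) are all 7-element subsets of 11 elements.
Number of bases = C(11,7) = 330.

330


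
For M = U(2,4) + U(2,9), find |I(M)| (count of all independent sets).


For a direct sum, |I(M1+M2)| = |I(M1)| * |I(M2)|.
|I(U(2,4))| = sum C(4,k) for k=0..2 = 11.
|I(U(2,9))| = sum C(9,k) for k=0..2 = 46.
Total = 11 * 46 = 506.

506


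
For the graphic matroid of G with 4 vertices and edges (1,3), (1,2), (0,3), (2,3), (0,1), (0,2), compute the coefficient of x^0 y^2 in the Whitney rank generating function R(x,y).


R(x,y) = sum over A in 2^E of x^(r(E)-r(A)) * y^(|A|-r(A)).
G has 4 vertices, 6 edges. r(E) = 3.
Enumerate all 2^6 = 64 subsets.
Count subsets with r(E)-r(A)=0 and |A|-r(A)=2: 6.

6


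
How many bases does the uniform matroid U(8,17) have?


Bases of U(8,17) are all 8-element subsets of the 17-element ground set.
Number of bases = C(17,8).
C(17,8) = 17! / (8! * 9!) = 24310.

24310


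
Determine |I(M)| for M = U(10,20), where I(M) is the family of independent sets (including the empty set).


Independent sets of U(10,20) are all subsets of size <= 10.
Count = (20 choose 0) + (20 choose 1) + (20 choose 2) + (20 choose 3) + (20 choose 4) + (20 choose 5) + (20 choose 6) + (20 choose 7) + (20 choose 8) + (20 choose 9) + (20 choose 10)
     = 1 + 20 + 190 + 1140 + 4845 + 15504 + 38760 + 77520 + 125970 + 167960 + 184756
     = 616666.

616666


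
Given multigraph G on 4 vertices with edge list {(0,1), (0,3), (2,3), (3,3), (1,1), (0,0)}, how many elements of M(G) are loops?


In a graphic matroid, a loop is a self-loop edge (u,u) with rank 0.
Examining all 6 edges for self-loops...
Self-loops found: (3,3), (1,1), (0,0)
Number of loops = 3.

3


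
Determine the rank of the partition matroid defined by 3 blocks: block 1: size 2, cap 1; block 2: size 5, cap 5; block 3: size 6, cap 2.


Rank of a partition matroid = sum of min(|Si|, ci) for each block.
= min(2,1) + min(5,5) + min(6,2)
= 1 + 5 + 2
= 8.

8


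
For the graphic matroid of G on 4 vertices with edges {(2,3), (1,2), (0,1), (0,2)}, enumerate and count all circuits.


A circuit in a graphic matroid = edge set of a simple cycle.
G has 4 vertices and 4 edges.
Enumerating all minimal edge subsets forming cycles...
Total circuits found: 1.

1


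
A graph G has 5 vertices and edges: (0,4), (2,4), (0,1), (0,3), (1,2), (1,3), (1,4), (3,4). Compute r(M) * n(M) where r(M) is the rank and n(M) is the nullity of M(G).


r(M) = |V| - c = 5 - 1 = 4.
nullity = |E| - r(M) = 8 - 4 = 4.
Product = 4 * 4 = 16.

16


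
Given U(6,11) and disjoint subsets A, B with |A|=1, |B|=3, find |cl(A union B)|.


|A union B| = 1 + 3 = 4 (disjoint).
In U(6,11), cl(S) = S if |S| < 6, else cl(S) = E.
Since 4 < 6, cl(A union B) = A union B.
|cl(A union B)| = 4.

4


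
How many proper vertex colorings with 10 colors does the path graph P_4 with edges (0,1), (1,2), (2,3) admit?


P(P_4, k) = k * (k-1)^(3).
P(10) = 10 * 9^3 = 10 * 729 = 7290.

7290


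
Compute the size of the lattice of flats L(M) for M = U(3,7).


Flats of U(3,7): every subset of size < 3 is a flat, plus E itself.
Count = (7 choose 0) + (7 choose 1) + (7 choose 2) + 1
     = 1 + 7 + 21 + 1
     = 30.

30


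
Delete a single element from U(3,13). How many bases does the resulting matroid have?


Deleting e from U(3,13) gives U(3,12) since n > r.
Bases of U(3,12) = C(12,3) = 12! / (3! * 9!) = 220.

220


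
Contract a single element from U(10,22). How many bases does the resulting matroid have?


Contracting e from U(10,22) gives U(9,21).
Bases of U(9,21) = C(21,9) = 21! / (9! * 12!) = 293930.

293930


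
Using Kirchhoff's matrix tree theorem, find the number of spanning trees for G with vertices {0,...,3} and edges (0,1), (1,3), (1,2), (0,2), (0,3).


By Kirchhoff's matrix tree theorem, the number of spanning trees equals
the determinant of any cofactor of the Laplacian matrix L.
G has 4 vertices and 5 edges.
Computing the (3 x 3) cofactor determinant gives 8.

8


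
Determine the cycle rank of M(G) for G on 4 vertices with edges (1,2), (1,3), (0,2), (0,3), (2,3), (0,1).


Cycle rank (nullity) = |E| - r(M) = |E| - (|V| - c).
|E| = 6, |V| = 4, c = 1.
Nullity = 6 - (4 - 1) = 6 - 3 = 3.

3


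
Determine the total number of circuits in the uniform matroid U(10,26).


In U(10,26), circuits are the (11)-element subsets.
Any set of 11 elements is dependent, and removing any one element gives
an independent set of size 10, so it is a minimal dependent set.
Number of circuits = C(26,11) = 7726160.

7726160


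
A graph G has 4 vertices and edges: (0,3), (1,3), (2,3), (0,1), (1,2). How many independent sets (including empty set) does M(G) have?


An independent set in a graphic matroid is an acyclic edge subset.
G has 4 vertices and 5 edges.
Enumerate all 2^5 = 32 subsets, checking for acyclicity.
Total independent sets = 24.

24


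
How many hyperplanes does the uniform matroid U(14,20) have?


Hyperplanes of U(14,20) are flats of rank 13.
In a uniform matroid, these are exactly the (13)-element subsets.
Count = C(20,13) = 20! / (13! * 7!) = 77520.

77520


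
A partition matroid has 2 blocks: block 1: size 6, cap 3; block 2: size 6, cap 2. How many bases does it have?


A basis picks exactly ci elements from block i.
Number of bases = product of C(|Si|, ci).
= C(6,3) * C(6,2)
= 20 * 15
= 300.

300


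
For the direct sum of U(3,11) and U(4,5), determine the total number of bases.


Bases of a direct sum M1 + M2: |B| = |B(M1)| * |B(M2)|.
|B(U(3,11))| = C(11,3) = 165.
|B(U(4,5))| = C(5,4) = 5.
Total bases = 165 * 5 = 825.

825


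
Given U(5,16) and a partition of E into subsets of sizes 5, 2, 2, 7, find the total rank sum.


r(Ai) = min(|Ai|, 5) for each part.
Sum = min(5,5) + min(2,5) + min(2,5) + min(7,5)
    = 5 + 2 + 2 + 5
    = 14.

14


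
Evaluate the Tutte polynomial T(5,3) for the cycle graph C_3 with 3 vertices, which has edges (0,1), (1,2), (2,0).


T(C_3; x,y) = x + x^2 + ... + x^(2) + y.
T(5,3) = 5^1 + 5^2 + 3
= 5 + 25 + 3
= 33.

33


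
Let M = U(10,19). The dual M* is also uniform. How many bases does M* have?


The dual of U(r,n) is U(n-r, n) = U(9,19).
Bases of U(9,19) are all (9)-element subsets.
|B(M*)| = C(19,9) = 19! / (9! * 10!) = 92378.

92378


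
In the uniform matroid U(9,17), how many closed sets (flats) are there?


Flats of U(9,17): every subset of size < 9 is a flat, plus E itself.
Count = (17 choose 0) + (17 choose 1) + (17 choose 2) + (17 choose 3) + (17 choose 4) + (17 choose 5) + (17 choose 6) + (17 choose 7) + (17 choose 8) + 1
     = 1 + 17 + 136 + 680 + 2380 + 6188 + 12376 + 19448 + 24310 + 1
     = 65537.

65537


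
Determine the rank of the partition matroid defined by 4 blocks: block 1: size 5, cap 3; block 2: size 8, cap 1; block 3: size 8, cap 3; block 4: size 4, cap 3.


Rank of a partition matroid = sum of min(|Si|, ci) for each block.
= min(5,3) + min(8,1) + min(8,3) + min(4,3)
= 3 + 1 + 3 + 3
= 10.

10


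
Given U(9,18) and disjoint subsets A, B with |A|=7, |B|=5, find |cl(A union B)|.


|A union B| = 7 + 5 = 12 (disjoint).
In U(9,18), cl(S) = S if |S| < 9, else cl(S) = E.
Since 12 >= 9, cl(A union B) = E.
|cl(A union B)| = 18.

18


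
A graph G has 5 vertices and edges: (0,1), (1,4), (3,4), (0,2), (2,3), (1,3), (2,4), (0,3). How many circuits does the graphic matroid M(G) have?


A circuit in a graphic matroid = edge set of a simple cycle.
G has 5 vertices and 8 edges.
Enumerating all minimal edge subsets forming cycles...
Total circuits found: 13.

13


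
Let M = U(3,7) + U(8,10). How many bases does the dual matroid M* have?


(M1+M2)* = M1* + M2*.
M1* = U(4,7), bases: C(7,4) = 35.
M2* = U(2,10), bases: C(10,2) = 45.
|B(M*)| = 35 * 45 = 1575.

1575


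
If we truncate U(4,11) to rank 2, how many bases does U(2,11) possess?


Truncating U(4,11) to rank 2 gives U(2,11).
Bases of U(2,11) are all 2-element subsets of 11 elements.
Number of bases = (11 choose 2) = 55.

55


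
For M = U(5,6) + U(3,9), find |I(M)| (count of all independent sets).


For a direct sum, |I(M1+M2)| = |I(M1)| * |I(M2)|.
|I(U(5,6))| = sum C(6,k) for k=0..5 = 63.
|I(U(3,9))| = sum C(9,k) for k=0..3 = 130.
Total = 63 * 130 = 8190.

8190


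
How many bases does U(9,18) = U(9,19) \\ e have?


Deleting e from U(9,19) gives U(9,18) since n > r.
Bases of U(9,18) = C(18,9) = 48620.

48620


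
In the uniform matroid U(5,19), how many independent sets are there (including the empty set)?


Independent sets of U(5,19) are all subsets of size <= 5.
Count = C(19,0) + C(19,1) + C(19,2) + C(19,3) + C(19,4) + C(19,5)
     = 1 + 19 + 171 + 969 + 3876 + 11628
     = 16664.

16664


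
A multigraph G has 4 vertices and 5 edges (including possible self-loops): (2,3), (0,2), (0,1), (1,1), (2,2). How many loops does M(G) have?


In a graphic matroid, a loop is a self-loop edge (u,u) with rank 0.
Examining all 5 edges for self-loops...
Self-loops found: (1,1), (2,2)
Number of loops = 2.

2


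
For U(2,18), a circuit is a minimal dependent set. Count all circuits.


In U(2,18), circuits are the (3)-element subsets.
Any set of 3 elements is dependent, and removing any one element gives
an independent set of size 2, so it is a minimal dependent set.
Number of circuits = C(18,3) = (18 * 17 * 16) / (1 * 2 * 3) = 816.

816


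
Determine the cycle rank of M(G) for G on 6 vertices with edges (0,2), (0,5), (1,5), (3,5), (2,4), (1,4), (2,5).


Cycle rank (nullity) = |E| - r(M) = |E| - (|V| - c).
|E| = 7, |V| = 6, c = 1.
Nullity = 7 - (6 - 1) = 7 - 5 = 2.

2


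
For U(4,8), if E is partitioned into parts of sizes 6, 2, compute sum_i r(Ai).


r(Ai) = min(|Ai|, 4) for each part.
Sum = min(6,4) + min(2,4)
    = 4 + 2
    = 6.

6
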